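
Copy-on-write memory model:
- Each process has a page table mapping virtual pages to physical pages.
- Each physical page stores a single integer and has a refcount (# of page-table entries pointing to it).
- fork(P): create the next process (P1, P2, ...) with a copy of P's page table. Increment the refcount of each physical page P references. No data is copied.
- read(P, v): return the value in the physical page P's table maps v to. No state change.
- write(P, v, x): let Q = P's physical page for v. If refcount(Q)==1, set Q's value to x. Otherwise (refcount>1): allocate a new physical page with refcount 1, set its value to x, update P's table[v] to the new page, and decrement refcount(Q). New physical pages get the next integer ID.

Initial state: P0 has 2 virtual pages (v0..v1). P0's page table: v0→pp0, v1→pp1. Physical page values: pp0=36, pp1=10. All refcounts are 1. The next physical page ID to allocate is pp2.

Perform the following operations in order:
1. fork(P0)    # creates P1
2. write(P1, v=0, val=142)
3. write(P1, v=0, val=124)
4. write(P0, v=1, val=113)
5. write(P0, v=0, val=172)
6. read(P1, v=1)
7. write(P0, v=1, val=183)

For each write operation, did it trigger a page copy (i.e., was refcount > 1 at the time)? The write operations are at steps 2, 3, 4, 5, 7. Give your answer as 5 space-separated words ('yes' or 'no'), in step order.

Op 1: fork(P0) -> P1. 2 ppages; refcounts: pp0:2 pp1:2
Op 2: write(P1, v0, 142). refcount(pp0)=2>1 -> COPY to pp2. 3 ppages; refcounts: pp0:1 pp1:2 pp2:1
Op 3: write(P1, v0, 124). refcount(pp2)=1 -> write in place. 3 ppages; refcounts: pp0:1 pp1:2 pp2:1
Op 4: write(P0, v1, 113). refcount(pp1)=2>1 -> COPY to pp3. 4 ppages; refcounts: pp0:1 pp1:1 pp2:1 pp3:1
Op 5: write(P0, v0, 172). refcount(pp0)=1 -> write in place. 4 ppages; refcounts: pp0:1 pp1:1 pp2:1 pp3:1
Op 6: read(P1, v1) -> 10. No state change.
Op 7: write(P0, v1, 183). refcount(pp3)=1 -> write in place. 4 ppages; refcounts: pp0:1 pp1:1 pp2:1 pp3:1

yes no yes no no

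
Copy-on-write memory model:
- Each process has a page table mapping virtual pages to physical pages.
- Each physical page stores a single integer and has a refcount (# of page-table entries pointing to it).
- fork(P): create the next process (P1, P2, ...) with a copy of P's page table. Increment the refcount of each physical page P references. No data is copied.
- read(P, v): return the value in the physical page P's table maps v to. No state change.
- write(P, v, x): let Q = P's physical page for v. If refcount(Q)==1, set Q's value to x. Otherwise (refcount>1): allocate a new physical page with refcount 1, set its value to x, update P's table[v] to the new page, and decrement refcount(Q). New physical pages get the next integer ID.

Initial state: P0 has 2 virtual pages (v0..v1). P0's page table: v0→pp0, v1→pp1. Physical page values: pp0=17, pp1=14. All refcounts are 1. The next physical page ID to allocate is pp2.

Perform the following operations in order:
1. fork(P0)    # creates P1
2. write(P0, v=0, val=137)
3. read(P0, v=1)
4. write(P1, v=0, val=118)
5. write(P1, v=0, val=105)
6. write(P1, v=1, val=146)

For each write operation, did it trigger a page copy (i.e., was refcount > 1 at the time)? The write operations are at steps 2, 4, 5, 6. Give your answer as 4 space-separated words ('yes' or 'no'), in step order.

Op 1: fork(P0) -> P1. 2 ppages; refcounts: pp0:2 pp1:2
Op 2: write(P0, v0, 137). refcount(pp0)=2>1 -> COPY to pp2. 3 ppages; refcounts: pp0:1 pp1:2 pp2:1
Op 3: read(P0, v1) -> 14. No state change.
Op 4: write(P1, v0, 118). refcount(pp0)=1 -> write in place. 3 ppages; refcounts: pp0:1 pp1:2 pp2:1
Op 5: write(P1, v0, 105). refcount(pp0)=1 -> write in place. 3 ppages; refcounts: pp0:1 pp1:2 pp2:1
Op 6: write(P1, v1, 146). refcount(pp1)=2>1 -> COPY to pp3. 4 ppages; refcounts: pp0:1 pp1:1 pp2:1 pp3:1

yes no no yes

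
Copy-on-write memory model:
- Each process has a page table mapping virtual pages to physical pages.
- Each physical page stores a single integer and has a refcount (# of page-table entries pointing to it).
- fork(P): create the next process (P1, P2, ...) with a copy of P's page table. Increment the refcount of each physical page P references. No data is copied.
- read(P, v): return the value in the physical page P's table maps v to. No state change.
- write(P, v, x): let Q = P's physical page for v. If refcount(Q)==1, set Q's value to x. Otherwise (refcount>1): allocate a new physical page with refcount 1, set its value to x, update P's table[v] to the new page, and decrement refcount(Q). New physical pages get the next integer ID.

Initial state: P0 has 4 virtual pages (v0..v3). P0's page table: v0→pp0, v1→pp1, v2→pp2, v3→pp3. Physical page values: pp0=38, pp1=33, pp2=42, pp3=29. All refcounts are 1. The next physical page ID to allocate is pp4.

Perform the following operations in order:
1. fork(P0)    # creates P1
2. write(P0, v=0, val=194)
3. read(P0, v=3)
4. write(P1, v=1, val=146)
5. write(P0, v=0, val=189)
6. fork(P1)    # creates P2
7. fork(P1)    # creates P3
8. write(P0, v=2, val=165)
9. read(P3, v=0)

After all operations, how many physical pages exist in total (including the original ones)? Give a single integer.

Op 1: fork(P0) -> P1. 4 ppages; refcounts: pp0:2 pp1:2 pp2:2 pp3:2
Op 2: write(P0, v0, 194). refcount(pp0)=2>1 -> COPY to pp4. 5 ppages; refcounts: pp0:1 pp1:2 pp2:2 pp3:2 pp4:1
Op 3: read(P0, v3) -> 29. No state change.
Op 4: write(P1, v1, 146). refcount(pp1)=2>1 -> COPY to pp5. 6 ppages; refcounts: pp0:1 pp1:1 pp2:2 pp3:2 pp4:1 pp5:1
Op 5: write(P0, v0, 189). refcount(pp4)=1 -> write in place. 6 ppages; refcounts: pp0:1 pp1:1 pp2:2 pp3:2 pp4:1 pp5:1
Op 6: fork(P1) -> P2. 6 ppages; refcounts: pp0:2 pp1:1 pp2:3 pp3:3 pp4:1 pp5:2
Op 7: fork(P1) -> P3. 6 ppages; refcounts: pp0:3 pp1:1 pp2:4 pp3:4 pp4:1 pp5:3
Op 8: write(P0, v2, 165). refcount(pp2)=4>1 -> COPY to pp6. 7 ppages; refcounts: pp0:3 pp1:1 pp2:3 pp3:4 pp4:1 pp5:3 pp6:1
Op 9: read(P3, v0) -> 38. No state change.

Answer: 7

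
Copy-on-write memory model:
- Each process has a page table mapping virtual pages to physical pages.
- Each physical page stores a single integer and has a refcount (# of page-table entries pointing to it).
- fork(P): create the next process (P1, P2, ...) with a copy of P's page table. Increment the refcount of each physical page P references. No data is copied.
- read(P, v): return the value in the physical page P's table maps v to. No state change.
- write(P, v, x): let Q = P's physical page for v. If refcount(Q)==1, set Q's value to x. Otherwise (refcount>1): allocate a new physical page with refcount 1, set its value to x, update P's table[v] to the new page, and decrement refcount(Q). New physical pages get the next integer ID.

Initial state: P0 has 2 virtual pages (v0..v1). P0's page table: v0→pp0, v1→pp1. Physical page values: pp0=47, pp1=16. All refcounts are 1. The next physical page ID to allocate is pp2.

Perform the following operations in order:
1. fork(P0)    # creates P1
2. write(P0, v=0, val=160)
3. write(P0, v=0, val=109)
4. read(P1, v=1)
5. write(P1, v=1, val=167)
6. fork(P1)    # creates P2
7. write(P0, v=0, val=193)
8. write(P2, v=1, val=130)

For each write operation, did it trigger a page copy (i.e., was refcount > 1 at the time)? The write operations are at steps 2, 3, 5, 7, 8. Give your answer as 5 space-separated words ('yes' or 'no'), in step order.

Op 1: fork(P0) -> P1. 2 ppages; refcounts: pp0:2 pp1:2
Op 2: write(P0, v0, 160). refcount(pp0)=2>1 -> COPY to pp2. 3 ppages; refcounts: pp0:1 pp1:2 pp2:1
Op 3: write(P0, v0, 109). refcount(pp2)=1 -> write in place. 3 ppages; refcounts: pp0:1 pp1:2 pp2:1
Op 4: read(P1, v1) -> 16. No state change.
Op 5: write(P1, v1, 167). refcount(pp1)=2>1 -> COPY to pp3. 4 ppages; refcounts: pp0:1 pp1:1 pp2:1 pp3:1
Op 6: fork(P1) -> P2. 4 ppages; refcounts: pp0:2 pp1:1 pp2:1 pp3:2
Op 7: write(P0, v0, 193). refcount(pp2)=1 -> write in place. 4 ppages; refcounts: pp0:2 pp1:1 pp2:1 pp3:2
Op 8: write(P2, v1, 130). refcount(pp3)=2>1 -> COPY to pp4. 5 ppages; refcounts: pp0:2 pp1:1 pp2:1 pp3:1 pp4:1

yes no yes no yes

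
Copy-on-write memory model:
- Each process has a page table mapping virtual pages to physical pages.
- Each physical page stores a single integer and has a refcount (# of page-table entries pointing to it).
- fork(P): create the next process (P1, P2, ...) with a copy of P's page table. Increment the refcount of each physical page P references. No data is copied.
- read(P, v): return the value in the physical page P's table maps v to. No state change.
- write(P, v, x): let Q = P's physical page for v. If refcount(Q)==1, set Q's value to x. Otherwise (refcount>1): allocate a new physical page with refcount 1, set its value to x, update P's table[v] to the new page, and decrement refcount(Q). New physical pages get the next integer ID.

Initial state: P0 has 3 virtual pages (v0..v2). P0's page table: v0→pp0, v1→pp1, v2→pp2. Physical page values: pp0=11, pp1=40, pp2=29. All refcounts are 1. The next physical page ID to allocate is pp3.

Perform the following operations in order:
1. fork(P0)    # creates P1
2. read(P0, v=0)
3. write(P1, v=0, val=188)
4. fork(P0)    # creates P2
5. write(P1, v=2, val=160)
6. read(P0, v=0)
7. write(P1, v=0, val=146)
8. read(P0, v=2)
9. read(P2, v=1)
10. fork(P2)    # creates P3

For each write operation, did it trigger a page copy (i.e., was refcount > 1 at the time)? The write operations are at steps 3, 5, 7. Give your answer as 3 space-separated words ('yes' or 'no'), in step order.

Op 1: fork(P0) -> P1. 3 ppages; refcounts: pp0:2 pp1:2 pp2:2
Op 2: read(P0, v0) -> 11. No state change.
Op 3: write(P1, v0, 188). refcount(pp0)=2>1 -> COPY to pp3. 4 ppages; refcounts: pp0:1 pp1:2 pp2:2 pp3:1
Op 4: fork(P0) -> P2. 4 ppages; refcounts: pp0:2 pp1:3 pp2:3 pp3:1
Op 5: write(P1, v2, 160). refcount(pp2)=3>1 -> COPY to pp4. 5 ppages; refcounts: pp0:2 pp1:3 pp2:2 pp3:1 pp4:1
Op 6: read(P0, v0) -> 11. No state change.
Op 7: write(P1, v0, 146). refcount(pp3)=1 -> write in place. 5 ppages; refcounts: pp0:2 pp1:3 pp2:2 pp3:1 pp4:1
Op 8: read(P0, v2) -> 29. No state change.
Op 9: read(P2, v1) -> 40. No state change.
Op 10: fork(P2) -> P3. 5 ppages; refcounts: pp0:3 pp1:4 pp2:3 pp3:1 pp4:1

yes yes no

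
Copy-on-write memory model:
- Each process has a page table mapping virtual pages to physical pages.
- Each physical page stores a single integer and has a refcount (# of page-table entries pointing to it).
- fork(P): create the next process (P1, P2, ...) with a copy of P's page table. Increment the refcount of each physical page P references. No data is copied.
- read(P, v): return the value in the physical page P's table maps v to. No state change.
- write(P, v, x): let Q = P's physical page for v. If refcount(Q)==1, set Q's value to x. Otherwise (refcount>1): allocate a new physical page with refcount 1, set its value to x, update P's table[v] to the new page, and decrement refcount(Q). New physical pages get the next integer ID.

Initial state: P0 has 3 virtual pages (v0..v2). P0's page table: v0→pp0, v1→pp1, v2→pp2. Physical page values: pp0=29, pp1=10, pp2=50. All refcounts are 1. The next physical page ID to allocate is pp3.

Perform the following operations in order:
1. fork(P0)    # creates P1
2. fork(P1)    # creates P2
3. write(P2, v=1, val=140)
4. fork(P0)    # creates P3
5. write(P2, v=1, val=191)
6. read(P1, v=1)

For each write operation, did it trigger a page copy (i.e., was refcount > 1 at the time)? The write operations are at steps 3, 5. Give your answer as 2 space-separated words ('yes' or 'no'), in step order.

Op 1: fork(P0) -> P1. 3 ppages; refcounts: pp0:2 pp1:2 pp2:2
Op 2: fork(P1) -> P2. 3 ppages; refcounts: pp0:3 pp1:3 pp2:3
Op 3: write(P2, v1, 140). refcount(pp1)=3>1 -> COPY to pp3. 4 ppages; refcounts: pp0:3 pp1:2 pp2:3 pp3:1
Op 4: fork(P0) -> P3. 4 ppages; refcounts: pp0:4 pp1:3 pp2:4 pp3:1
Op 5: write(P2, v1, 191). refcount(pp3)=1 -> write in place. 4 ppages; refcounts: pp0:4 pp1:3 pp2:4 pp3:1
Op 6: read(P1, v1) -> 10. No state change.

yes no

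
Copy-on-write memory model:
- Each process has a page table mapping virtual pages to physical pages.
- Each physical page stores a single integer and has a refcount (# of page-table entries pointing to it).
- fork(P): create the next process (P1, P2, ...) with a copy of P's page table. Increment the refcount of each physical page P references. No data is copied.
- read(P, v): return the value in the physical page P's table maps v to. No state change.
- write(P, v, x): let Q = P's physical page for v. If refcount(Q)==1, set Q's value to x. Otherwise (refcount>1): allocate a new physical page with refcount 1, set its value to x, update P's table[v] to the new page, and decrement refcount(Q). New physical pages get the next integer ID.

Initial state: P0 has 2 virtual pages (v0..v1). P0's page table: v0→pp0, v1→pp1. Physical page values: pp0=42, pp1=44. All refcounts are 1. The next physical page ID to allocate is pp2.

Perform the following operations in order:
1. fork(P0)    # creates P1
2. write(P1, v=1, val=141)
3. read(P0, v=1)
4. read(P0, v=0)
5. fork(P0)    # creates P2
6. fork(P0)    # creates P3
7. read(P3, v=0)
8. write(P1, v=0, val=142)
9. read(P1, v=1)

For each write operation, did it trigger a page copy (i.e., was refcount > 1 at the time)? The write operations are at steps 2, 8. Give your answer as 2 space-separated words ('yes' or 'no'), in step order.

Op 1: fork(P0) -> P1. 2 ppages; refcounts: pp0:2 pp1:2
Op 2: write(P1, v1, 141). refcount(pp1)=2>1 -> COPY to pp2. 3 ppages; refcounts: pp0:2 pp1:1 pp2:1
Op 3: read(P0, v1) -> 44. No state change.
Op 4: read(P0, v0) -> 42. No state change.
Op 5: fork(P0) -> P2. 3 ppages; refcounts: pp0:3 pp1:2 pp2:1
Op 6: fork(P0) -> P3. 3 ppages; refcounts: pp0:4 pp1:3 pp2:1
Op 7: read(P3, v0) -> 42. No state change.
Op 8: write(P1, v0, 142). refcount(pp0)=4>1 -> COPY to pp3. 4 ppages; refcounts: pp0:3 pp1:3 pp2:1 pp3:1
Op 9: read(P1, v1) -> 141. No state change.

yes yes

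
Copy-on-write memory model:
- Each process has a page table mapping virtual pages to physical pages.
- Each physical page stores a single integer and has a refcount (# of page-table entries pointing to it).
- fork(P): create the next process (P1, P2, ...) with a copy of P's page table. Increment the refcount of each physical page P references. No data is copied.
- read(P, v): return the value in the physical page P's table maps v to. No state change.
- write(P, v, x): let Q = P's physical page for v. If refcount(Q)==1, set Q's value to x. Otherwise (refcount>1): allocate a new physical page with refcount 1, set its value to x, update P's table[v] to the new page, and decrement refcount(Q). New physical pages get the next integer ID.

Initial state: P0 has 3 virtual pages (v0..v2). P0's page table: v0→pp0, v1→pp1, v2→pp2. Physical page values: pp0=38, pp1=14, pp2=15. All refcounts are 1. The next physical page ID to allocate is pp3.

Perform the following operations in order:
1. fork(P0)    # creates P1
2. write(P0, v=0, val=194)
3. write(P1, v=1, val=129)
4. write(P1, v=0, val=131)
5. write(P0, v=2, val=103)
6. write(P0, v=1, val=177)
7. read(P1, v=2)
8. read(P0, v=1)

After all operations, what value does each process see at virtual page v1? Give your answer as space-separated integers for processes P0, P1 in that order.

Answer: 177 129

Derivation:
Op 1: fork(P0) -> P1. 3 ppages; refcounts: pp0:2 pp1:2 pp2:2
Op 2: write(P0, v0, 194). refcount(pp0)=2>1 -> COPY to pp3. 4 ppages; refcounts: pp0:1 pp1:2 pp2:2 pp3:1
Op 3: write(P1, v1, 129). refcount(pp1)=2>1 -> COPY to pp4. 5 ppages; refcounts: pp0:1 pp1:1 pp2:2 pp3:1 pp4:1
Op 4: write(P1, v0, 131). refcount(pp0)=1 -> write in place. 5 ppages; refcounts: pp0:1 pp1:1 pp2:2 pp3:1 pp4:1
Op 5: write(P0, v2, 103). refcount(pp2)=2>1 -> COPY to pp5. 6 ppages; refcounts: pp0:1 pp1:1 pp2:1 pp3:1 pp4:1 pp5:1
Op 6: write(P0, v1, 177). refcount(pp1)=1 -> write in place. 6 ppages; refcounts: pp0:1 pp1:1 pp2:1 pp3:1 pp4:1 pp5:1
Op 7: read(P1, v2) -> 15. No state change.
Op 8: read(P0, v1) -> 177. No state change.
P0: v1 -> pp1 = 177
P1: v1 -> pp4 = 129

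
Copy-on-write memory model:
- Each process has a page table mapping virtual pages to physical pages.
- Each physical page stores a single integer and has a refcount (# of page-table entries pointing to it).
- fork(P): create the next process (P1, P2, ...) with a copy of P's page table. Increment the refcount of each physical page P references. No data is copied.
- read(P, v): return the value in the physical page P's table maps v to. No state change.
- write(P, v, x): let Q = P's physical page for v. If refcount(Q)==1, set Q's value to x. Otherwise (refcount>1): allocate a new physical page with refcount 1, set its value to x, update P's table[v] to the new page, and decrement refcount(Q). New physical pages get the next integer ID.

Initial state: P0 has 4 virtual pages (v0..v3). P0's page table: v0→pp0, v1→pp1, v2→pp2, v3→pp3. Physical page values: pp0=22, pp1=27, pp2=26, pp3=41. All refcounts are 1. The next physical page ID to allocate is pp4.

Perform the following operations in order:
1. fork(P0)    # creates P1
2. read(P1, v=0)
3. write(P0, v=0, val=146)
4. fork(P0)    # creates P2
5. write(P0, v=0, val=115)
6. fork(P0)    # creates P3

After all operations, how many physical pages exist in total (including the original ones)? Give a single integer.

Answer: 6

Derivation:
Op 1: fork(P0) -> P1. 4 ppages; refcounts: pp0:2 pp1:2 pp2:2 pp3:2
Op 2: read(P1, v0) -> 22. No state change.
Op 3: write(P0, v0, 146). refcount(pp0)=2>1 -> COPY to pp4. 5 ppages; refcounts: pp0:1 pp1:2 pp2:2 pp3:2 pp4:1
Op 4: fork(P0) -> P2. 5 ppages; refcounts: pp0:1 pp1:3 pp2:3 pp3:3 pp4:2
Op 5: write(P0, v0, 115). refcount(pp4)=2>1 -> COPY to pp5. 6 ppages; refcounts: pp0:1 pp1:3 pp2:3 pp3:3 pp4:1 pp5:1
Op 6: fork(P0) -> P3. 6 ppages; refcounts: pp0:1 pp1:4 pp2:4 pp3:4 pp4:1 pp5:2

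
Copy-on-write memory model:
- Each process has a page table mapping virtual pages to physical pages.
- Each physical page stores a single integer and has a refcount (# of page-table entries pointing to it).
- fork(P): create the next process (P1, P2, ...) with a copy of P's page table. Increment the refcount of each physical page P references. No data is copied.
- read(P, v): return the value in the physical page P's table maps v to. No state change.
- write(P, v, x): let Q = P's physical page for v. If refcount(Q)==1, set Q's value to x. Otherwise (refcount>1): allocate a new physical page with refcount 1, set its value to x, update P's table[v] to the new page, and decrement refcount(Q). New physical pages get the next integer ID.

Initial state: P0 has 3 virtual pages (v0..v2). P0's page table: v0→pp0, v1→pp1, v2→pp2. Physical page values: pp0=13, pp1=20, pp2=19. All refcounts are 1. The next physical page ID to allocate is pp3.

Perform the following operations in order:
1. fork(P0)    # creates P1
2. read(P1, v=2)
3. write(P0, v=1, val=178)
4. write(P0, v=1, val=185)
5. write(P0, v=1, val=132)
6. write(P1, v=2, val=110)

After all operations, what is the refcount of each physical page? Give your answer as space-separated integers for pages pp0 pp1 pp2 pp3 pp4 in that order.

Op 1: fork(P0) -> P1. 3 ppages; refcounts: pp0:2 pp1:2 pp2:2
Op 2: read(P1, v2) -> 19. No state change.
Op 3: write(P0, v1, 178). refcount(pp1)=2>1 -> COPY to pp3. 4 ppages; refcounts: pp0:2 pp1:1 pp2:2 pp3:1
Op 4: write(P0, v1, 185). refcount(pp3)=1 -> write in place. 4 ppages; refcounts: pp0:2 pp1:1 pp2:2 pp3:1
Op 5: write(P0, v1, 132). refcount(pp3)=1 -> write in place. 4 ppages; refcounts: pp0:2 pp1:1 pp2:2 pp3:1
Op 6: write(P1, v2, 110). refcount(pp2)=2>1 -> COPY to pp4. 5 ppages; refcounts: pp0:2 pp1:1 pp2:1 pp3:1 pp4:1

Answer: 2 1 1 1 1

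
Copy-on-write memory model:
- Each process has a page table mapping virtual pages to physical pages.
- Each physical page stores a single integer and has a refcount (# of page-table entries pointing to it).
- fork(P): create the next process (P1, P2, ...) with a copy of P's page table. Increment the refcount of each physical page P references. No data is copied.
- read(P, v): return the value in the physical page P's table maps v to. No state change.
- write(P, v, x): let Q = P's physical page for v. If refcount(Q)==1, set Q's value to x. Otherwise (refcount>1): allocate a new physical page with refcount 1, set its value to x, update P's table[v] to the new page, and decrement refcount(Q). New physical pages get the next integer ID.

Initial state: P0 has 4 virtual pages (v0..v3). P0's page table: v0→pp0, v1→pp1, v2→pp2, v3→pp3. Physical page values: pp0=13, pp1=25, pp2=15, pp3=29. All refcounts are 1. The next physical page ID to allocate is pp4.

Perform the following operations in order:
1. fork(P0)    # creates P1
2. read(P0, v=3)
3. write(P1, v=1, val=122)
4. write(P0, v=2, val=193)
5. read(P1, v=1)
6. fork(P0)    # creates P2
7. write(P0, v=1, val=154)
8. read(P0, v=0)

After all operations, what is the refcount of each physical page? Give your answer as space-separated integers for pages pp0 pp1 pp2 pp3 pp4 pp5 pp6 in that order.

Answer: 3 1 1 3 1 2 1

Derivation:
Op 1: fork(P0) -> P1. 4 ppages; refcounts: pp0:2 pp1:2 pp2:2 pp3:2
Op 2: read(P0, v3) -> 29. No state change.
Op 3: write(P1, v1, 122). refcount(pp1)=2>1 -> COPY to pp4. 5 ppages; refcounts: pp0:2 pp1:1 pp2:2 pp3:2 pp4:1
Op 4: write(P0, v2, 193). refcount(pp2)=2>1 -> COPY to pp5. 6 ppages; refcounts: pp0:2 pp1:1 pp2:1 pp3:2 pp4:1 pp5:1
Op 5: read(P1, v1) -> 122. No state change.
Op 6: fork(P0) -> P2. 6 ppages; refcounts: pp0:3 pp1:2 pp2:1 pp3:3 pp4:1 pp5:2
Op 7: write(P0, v1, 154). refcount(pp1)=2>1 -> COPY to pp6. 7 ppages; refcounts: pp0:3 pp1:1 pp2:1 pp3:3 pp4:1 pp5:2 pp6:1
Op 8: read(P0, v0) -> 13. No state change.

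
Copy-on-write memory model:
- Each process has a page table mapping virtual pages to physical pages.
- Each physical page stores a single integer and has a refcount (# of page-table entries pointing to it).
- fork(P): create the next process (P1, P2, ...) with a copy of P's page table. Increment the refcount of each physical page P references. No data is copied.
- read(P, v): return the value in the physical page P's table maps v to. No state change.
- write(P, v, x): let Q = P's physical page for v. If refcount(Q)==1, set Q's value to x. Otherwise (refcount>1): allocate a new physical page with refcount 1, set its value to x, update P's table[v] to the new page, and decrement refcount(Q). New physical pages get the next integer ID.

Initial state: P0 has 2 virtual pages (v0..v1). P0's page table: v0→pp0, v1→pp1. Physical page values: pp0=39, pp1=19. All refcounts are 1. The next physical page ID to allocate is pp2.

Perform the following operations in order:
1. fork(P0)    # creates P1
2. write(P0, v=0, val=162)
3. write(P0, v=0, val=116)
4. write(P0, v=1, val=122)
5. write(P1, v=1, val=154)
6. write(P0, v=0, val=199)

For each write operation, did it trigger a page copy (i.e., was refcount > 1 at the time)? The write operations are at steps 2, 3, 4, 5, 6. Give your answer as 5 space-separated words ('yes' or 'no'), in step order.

Op 1: fork(P0) -> P1. 2 ppages; refcounts: pp0:2 pp1:2
Op 2: write(P0, v0, 162). refcount(pp0)=2>1 -> COPY to pp2. 3 ppages; refcounts: pp0:1 pp1:2 pp2:1
Op 3: write(P0, v0, 116). refcount(pp2)=1 -> write in place. 3 ppages; refcounts: pp0:1 pp1:2 pp2:1
Op 4: write(P0, v1, 122). refcount(pp1)=2>1 -> COPY to pp3. 4 ppages; refcounts: pp0:1 pp1:1 pp2:1 pp3:1
Op 5: write(P1, v1, 154). refcount(pp1)=1 -> write in place. 4 ppages; refcounts: pp0:1 pp1:1 pp2:1 pp3:1
Op 6: write(P0, v0, 199). refcount(pp2)=1 -> write in place. 4 ppages; refcounts: pp0:1 pp1:1 pp2:1 pp3:1

yes no yes no no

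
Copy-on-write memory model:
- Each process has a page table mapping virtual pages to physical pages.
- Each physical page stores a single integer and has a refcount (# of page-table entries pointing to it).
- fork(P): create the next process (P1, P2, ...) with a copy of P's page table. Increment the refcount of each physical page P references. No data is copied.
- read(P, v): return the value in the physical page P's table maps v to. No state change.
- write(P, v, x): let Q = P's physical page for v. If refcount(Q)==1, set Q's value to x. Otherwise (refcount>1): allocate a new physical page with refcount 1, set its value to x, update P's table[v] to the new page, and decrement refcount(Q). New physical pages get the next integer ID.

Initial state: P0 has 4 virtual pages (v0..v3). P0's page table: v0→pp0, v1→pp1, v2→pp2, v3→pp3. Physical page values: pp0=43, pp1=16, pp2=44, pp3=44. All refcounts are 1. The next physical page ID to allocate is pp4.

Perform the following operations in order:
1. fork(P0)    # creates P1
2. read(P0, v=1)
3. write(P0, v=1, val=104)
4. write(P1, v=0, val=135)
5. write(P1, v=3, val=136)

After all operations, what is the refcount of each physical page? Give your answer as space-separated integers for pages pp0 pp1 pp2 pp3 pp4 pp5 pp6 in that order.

Op 1: fork(P0) -> P1. 4 ppages; refcounts: pp0:2 pp1:2 pp2:2 pp3:2
Op 2: read(P0, v1) -> 16. No state change.
Op 3: write(P0, v1, 104). refcount(pp1)=2>1 -> COPY to pp4. 5 ppages; refcounts: pp0:2 pp1:1 pp2:2 pp3:2 pp4:1
Op 4: write(P1, v0, 135). refcount(pp0)=2>1 -> COPY to pp5. 6 ppages; refcounts: pp0:1 pp1:1 pp2:2 pp3:2 pp4:1 pp5:1
Op 5: write(P1, v3, 136). refcount(pp3)=2>1 -> COPY to pp6. 7 ppages; refcounts: pp0:1 pp1:1 pp2:2 pp3:1 pp4:1 pp5:1 pp6:1

Answer: 1 1 2 1 1 1 1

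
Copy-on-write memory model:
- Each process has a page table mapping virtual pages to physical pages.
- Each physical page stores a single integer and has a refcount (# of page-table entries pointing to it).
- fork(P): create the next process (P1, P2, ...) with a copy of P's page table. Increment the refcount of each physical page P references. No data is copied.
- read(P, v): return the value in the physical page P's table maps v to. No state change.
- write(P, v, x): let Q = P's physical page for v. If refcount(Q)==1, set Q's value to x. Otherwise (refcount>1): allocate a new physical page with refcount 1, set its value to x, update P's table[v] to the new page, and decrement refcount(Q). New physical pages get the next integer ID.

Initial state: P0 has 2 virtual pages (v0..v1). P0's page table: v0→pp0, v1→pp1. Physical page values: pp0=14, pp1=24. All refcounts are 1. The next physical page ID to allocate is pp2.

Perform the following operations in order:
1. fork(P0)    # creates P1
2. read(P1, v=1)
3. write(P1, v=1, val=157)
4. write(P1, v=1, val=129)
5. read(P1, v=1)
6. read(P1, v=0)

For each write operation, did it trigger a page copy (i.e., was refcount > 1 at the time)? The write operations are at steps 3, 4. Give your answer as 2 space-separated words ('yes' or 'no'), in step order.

Op 1: fork(P0) -> P1. 2 ppages; refcounts: pp0:2 pp1:2
Op 2: read(P1, v1) -> 24. No state change.
Op 3: write(P1, v1, 157). refcount(pp1)=2>1 -> COPY to pp2. 3 ppages; refcounts: pp0:2 pp1:1 pp2:1
Op 4: write(P1, v1, 129). refcount(pp2)=1 -> write in place. 3 ppages; refcounts: pp0:2 pp1:1 pp2:1
Op 5: read(P1, v1) -> 129. No state change.
Op 6: read(P1, v0) -> 14. No state change.

yes no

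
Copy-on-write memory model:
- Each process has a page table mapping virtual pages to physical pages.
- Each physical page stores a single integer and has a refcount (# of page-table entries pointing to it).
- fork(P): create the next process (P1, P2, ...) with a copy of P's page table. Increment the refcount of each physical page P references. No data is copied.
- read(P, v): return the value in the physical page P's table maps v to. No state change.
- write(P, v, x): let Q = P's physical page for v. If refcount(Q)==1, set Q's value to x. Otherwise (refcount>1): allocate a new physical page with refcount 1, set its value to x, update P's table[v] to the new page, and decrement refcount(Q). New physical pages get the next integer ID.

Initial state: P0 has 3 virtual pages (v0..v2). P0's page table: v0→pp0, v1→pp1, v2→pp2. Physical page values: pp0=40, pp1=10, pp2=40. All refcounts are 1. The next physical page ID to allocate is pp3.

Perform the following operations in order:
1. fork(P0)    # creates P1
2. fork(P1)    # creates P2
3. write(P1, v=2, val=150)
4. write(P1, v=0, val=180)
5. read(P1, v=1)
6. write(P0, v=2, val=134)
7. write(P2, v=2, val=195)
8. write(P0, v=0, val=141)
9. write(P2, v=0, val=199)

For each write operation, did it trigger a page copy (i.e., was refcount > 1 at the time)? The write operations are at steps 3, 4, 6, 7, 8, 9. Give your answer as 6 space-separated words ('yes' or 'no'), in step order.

Op 1: fork(P0) -> P1. 3 ppages; refcounts: pp0:2 pp1:2 pp2:2
Op 2: fork(P1) -> P2. 3 ppages; refcounts: pp0:3 pp1:3 pp2:3
Op 3: write(P1, v2, 150). refcount(pp2)=3>1 -> COPY to pp3. 4 ppages; refcounts: pp0:3 pp1:3 pp2:2 pp3:1
Op 4: write(P1, v0, 180). refcount(pp0)=3>1 -> COPY to pp4. 5 ppages; refcounts: pp0:2 pp1:3 pp2:2 pp3:1 pp4:1
Op 5: read(P1, v1) -> 10. No state change.
Op 6: write(P0, v2, 134). refcount(pp2)=2>1 -> COPY to pp5. 6 ppages; refcounts: pp0:2 pp1:3 pp2:1 pp3:1 pp4:1 pp5:1
Op 7: write(P2, v2, 195). refcount(pp2)=1 -> write in place. 6 ppages; refcounts: pp0:2 pp1:3 pp2:1 pp3:1 pp4:1 pp5:1
Op 8: write(P0, v0, 141). refcount(pp0)=2>1 -> COPY to pp6. 7 ppages; refcounts: pp0:1 pp1:3 pp2:1 pp3:1 pp4:1 pp5:1 pp6:1
Op 9: write(P2, v0, 199). refcount(pp0)=1 -> write in place. 7 ppages; refcounts: pp0:1 pp1:3 pp2:1 pp3:1 pp4:1 pp5:1 pp6:1

yes yes yes no yes no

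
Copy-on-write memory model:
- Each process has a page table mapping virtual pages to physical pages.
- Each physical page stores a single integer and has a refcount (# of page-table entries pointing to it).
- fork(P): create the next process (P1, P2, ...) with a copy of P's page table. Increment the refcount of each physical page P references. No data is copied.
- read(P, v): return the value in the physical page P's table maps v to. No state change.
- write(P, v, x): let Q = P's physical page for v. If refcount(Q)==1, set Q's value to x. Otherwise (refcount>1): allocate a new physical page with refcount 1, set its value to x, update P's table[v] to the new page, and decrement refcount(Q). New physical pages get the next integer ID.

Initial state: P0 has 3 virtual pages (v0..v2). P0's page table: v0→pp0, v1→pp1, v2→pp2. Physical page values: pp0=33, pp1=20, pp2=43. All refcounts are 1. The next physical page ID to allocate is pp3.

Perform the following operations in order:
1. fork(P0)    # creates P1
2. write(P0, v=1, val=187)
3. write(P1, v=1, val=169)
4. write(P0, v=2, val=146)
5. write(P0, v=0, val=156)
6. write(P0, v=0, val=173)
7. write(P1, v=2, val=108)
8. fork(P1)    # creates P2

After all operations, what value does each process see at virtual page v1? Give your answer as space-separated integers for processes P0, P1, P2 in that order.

Answer: 187 169 169

Derivation:
Op 1: fork(P0) -> P1. 3 ppages; refcounts: pp0:2 pp1:2 pp2:2
Op 2: write(P0, v1, 187). refcount(pp1)=2>1 -> COPY to pp3. 4 ppages; refcounts: pp0:2 pp1:1 pp2:2 pp3:1
Op 3: write(P1, v1, 169). refcount(pp1)=1 -> write in place. 4 ppages; refcounts: pp0:2 pp1:1 pp2:2 pp3:1
Op 4: write(P0, v2, 146). refcount(pp2)=2>1 -> COPY to pp4. 5 ppages; refcounts: pp0:2 pp1:1 pp2:1 pp3:1 pp4:1
Op 5: write(P0, v0, 156). refcount(pp0)=2>1 -> COPY to pp5. 6 ppages; refcounts: pp0:1 pp1:1 pp2:1 pp3:1 pp4:1 pp5:1
Op 6: write(P0, v0, 173). refcount(pp5)=1 -> write in place. 6 ppages; refcounts: pp0:1 pp1:1 pp2:1 pp3:1 pp4:1 pp5:1
Op 7: write(P1, v2, 108). refcount(pp2)=1 -> write in place. 6 ppages; refcounts: pp0:1 pp1:1 pp2:1 pp3:1 pp4:1 pp5:1
Op 8: fork(P1) -> P2. 6 ppages; refcounts: pp0:2 pp1:2 pp2:2 pp3:1 pp4:1 pp5:1
P0: v1 -> pp3 = 187
P1: v1 -> pp1 = 169
P2: v1 -> pp1 = 169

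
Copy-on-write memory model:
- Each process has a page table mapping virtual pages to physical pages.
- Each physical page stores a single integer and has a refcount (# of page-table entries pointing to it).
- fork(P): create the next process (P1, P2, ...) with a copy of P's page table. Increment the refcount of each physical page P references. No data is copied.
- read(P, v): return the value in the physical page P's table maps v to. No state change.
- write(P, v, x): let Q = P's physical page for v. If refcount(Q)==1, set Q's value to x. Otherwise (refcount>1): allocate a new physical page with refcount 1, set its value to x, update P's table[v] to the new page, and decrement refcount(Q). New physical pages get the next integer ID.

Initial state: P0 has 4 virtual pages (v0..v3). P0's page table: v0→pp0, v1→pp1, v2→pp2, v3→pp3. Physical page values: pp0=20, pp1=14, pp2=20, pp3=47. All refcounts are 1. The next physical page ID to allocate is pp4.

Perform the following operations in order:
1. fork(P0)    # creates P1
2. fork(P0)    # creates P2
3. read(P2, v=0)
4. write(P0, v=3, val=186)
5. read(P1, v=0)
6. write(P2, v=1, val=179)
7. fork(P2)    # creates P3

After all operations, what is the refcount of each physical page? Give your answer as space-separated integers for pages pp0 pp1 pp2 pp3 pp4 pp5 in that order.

Answer: 4 2 4 3 1 2

Derivation:
Op 1: fork(P0) -> P1. 4 ppages; refcounts: pp0:2 pp1:2 pp2:2 pp3:2
Op 2: fork(P0) -> P2. 4 ppages; refcounts: pp0:3 pp1:3 pp2:3 pp3:3
Op 3: read(P2, v0) -> 20. No state change.
Op 4: write(P0, v3, 186). refcount(pp3)=3>1 -> COPY to pp4. 5 ppages; refcounts: pp0:3 pp1:3 pp2:3 pp3:2 pp4:1
Op 5: read(P1, v0) -> 20. No state change.
Op 6: write(P2, v1, 179). refcount(pp1)=3>1 -> COPY to pp5. 6 ppages; refcounts: pp0:3 pp1:2 pp2:3 pp3:2 pp4:1 pp5:1
Op 7: fork(P2) -> P3. 6 ppages; refcounts: pp0:4 pp1:2 pp2:4 pp3:3 pp4:1 pp5:2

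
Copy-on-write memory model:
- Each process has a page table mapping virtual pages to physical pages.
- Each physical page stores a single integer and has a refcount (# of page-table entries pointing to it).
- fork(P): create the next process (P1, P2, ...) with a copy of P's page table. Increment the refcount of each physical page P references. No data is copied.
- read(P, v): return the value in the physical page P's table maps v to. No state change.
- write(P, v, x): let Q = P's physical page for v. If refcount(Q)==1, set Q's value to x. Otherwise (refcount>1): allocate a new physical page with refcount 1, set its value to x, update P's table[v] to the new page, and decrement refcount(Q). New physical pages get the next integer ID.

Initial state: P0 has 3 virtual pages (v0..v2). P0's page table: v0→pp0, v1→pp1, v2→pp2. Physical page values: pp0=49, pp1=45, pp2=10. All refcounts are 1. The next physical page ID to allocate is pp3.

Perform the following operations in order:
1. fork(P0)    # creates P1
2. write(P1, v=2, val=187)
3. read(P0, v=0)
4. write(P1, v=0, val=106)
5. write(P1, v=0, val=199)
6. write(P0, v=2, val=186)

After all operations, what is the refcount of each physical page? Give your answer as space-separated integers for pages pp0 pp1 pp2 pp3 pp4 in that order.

Answer: 1 2 1 1 1

Derivation:
Op 1: fork(P0) -> P1. 3 ppages; refcounts: pp0:2 pp1:2 pp2:2
Op 2: write(P1, v2, 187). refcount(pp2)=2>1 -> COPY to pp3. 4 ppages; refcounts: pp0:2 pp1:2 pp2:1 pp3:1
Op 3: read(P0, v0) -> 49. No state change.
Op 4: write(P1, v0, 106). refcount(pp0)=2>1 -> COPY to pp4. 5 ppages; refcounts: pp0:1 pp1:2 pp2:1 pp3:1 pp4:1
Op 5: write(P1, v0, 199). refcount(pp4)=1 -> write in place. 5 ppages; refcounts: pp0:1 pp1:2 pp2:1 pp3:1 pp4:1
Op 6: write(P0, v2, 186). refcount(pp2)=1 -> write in place. 5 ppages; refcounts: pp0:1 pp1:2 pp2:1 pp3:1 pp4:1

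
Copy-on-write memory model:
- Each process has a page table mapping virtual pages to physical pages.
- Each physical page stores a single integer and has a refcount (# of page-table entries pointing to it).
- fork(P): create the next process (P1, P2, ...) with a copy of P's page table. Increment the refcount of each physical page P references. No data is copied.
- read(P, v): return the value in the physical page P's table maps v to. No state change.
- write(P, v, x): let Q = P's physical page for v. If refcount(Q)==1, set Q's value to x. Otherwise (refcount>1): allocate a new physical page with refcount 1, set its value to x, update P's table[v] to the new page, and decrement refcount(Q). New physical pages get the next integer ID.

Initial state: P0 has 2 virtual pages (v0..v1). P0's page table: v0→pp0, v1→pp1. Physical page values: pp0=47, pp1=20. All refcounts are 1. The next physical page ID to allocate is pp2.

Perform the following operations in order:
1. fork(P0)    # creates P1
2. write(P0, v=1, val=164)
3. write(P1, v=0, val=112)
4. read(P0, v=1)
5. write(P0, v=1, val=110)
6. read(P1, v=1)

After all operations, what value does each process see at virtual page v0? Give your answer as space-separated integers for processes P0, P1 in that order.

Answer: 47 112

Derivation:
Op 1: fork(P0) -> P1. 2 ppages; refcounts: pp0:2 pp1:2
Op 2: write(P0, v1, 164). refcount(pp1)=2>1 -> COPY to pp2. 3 ppages; refcounts: pp0:2 pp1:1 pp2:1
Op 3: write(P1, v0, 112). refcount(pp0)=2>1 -> COPY to pp3. 4 ppages; refcounts: pp0:1 pp1:1 pp2:1 pp3:1
Op 4: read(P0, v1) -> 164. No state change.
Op 5: write(P0, v1, 110). refcount(pp2)=1 -> write in place. 4 ppages; refcounts: pp0:1 pp1:1 pp2:1 pp3:1
Op 6: read(P1, v1) -> 20. No state change.
P0: v0 -> pp0 = 47
P1: v0 -> pp3 = 112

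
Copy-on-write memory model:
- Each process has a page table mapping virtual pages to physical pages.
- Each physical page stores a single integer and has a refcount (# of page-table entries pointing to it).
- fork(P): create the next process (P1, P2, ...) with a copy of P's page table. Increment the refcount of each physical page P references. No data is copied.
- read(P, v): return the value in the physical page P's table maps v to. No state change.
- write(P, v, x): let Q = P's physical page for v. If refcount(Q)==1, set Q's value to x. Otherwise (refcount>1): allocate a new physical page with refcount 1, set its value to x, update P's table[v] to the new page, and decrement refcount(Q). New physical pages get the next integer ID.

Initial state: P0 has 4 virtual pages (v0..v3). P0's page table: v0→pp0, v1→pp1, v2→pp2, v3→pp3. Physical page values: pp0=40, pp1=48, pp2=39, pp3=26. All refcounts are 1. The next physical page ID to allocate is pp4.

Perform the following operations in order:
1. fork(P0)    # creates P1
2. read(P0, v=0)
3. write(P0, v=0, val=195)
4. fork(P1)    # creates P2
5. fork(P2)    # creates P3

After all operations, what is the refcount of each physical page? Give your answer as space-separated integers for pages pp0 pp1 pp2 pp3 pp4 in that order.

Answer: 3 4 4 4 1

Derivation:
Op 1: fork(P0) -> P1. 4 ppages; refcounts: pp0:2 pp1:2 pp2:2 pp3:2
Op 2: read(P0, v0) -> 40. No state change.
Op 3: write(P0, v0, 195). refcount(pp0)=2>1 -> COPY to pp4. 5 ppages; refcounts: pp0:1 pp1:2 pp2:2 pp3:2 pp4:1
Op 4: fork(P1) -> P2. 5 ppages; refcounts: pp0:2 pp1:3 pp2:3 pp3:3 pp4:1
Op 5: fork(P2) -> P3. 5 ppages; refcounts: pp0:3 pp1:4 pp2:4 pp3:4 pp4:1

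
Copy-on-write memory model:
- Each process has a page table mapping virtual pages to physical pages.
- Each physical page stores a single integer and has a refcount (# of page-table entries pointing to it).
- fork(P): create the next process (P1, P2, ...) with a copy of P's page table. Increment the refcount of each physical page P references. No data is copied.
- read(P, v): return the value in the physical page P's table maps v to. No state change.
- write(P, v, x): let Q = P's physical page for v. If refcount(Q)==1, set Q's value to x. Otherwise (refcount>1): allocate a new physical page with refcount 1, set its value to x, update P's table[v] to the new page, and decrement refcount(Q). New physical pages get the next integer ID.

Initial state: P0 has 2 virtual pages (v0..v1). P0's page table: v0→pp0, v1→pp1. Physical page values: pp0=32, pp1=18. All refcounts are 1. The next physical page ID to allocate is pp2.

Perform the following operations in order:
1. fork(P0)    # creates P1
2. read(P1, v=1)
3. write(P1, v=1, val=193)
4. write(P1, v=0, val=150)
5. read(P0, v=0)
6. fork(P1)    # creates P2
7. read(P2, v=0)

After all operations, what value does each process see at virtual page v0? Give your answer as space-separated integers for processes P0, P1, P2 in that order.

Op 1: fork(P0) -> P1. 2 ppages; refcounts: pp0:2 pp1:2
Op 2: read(P1, v1) -> 18. No state change.
Op 3: write(P1, v1, 193). refcount(pp1)=2>1 -> COPY to pp2. 3 ppages; refcounts: pp0:2 pp1:1 pp2:1
Op 4: write(P1, v0, 150). refcount(pp0)=2>1 -> COPY to pp3. 4 ppages; refcounts: pp0:1 pp1:1 pp2:1 pp3:1
Op 5: read(P0, v0) -> 32. No state change.
Op 6: fork(P1) -> P2. 4 ppages; refcounts: pp0:1 pp1:1 pp2:2 pp3:2
Op 7: read(P2, v0) -> 150. No state change.
P0: v0 -> pp0 = 32
P1: v0 -> pp3 = 150
P2: v0 -> pp3 = 150

Answer: 32 150 150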